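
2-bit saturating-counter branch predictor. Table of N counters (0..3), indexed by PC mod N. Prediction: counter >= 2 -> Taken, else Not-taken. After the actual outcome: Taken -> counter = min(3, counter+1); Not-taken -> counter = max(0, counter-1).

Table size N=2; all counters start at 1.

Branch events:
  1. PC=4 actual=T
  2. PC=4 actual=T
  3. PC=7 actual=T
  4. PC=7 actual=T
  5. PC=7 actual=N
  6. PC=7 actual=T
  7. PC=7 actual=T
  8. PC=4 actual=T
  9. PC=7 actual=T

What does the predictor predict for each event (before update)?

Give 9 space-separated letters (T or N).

Ev 1: PC=4 idx=0 pred=N actual=T -> ctr[0]=2
Ev 2: PC=4 idx=0 pred=T actual=T -> ctr[0]=3
Ev 3: PC=7 idx=1 pred=N actual=T -> ctr[1]=2
Ev 4: PC=7 idx=1 pred=T actual=T -> ctr[1]=3
Ev 5: PC=7 idx=1 pred=T actual=N -> ctr[1]=2
Ev 6: PC=7 idx=1 pred=T actual=T -> ctr[1]=3
Ev 7: PC=7 idx=1 pred=T actual=T -> ctr[1]=3
Ev 8: PC=4 idx=0 pred=T actual=T -> ctr[0]=3
Ev 9: PC=7 idx=1 pred=T actual=T -> ctr[1]=3

Answer: N T N T T T T T T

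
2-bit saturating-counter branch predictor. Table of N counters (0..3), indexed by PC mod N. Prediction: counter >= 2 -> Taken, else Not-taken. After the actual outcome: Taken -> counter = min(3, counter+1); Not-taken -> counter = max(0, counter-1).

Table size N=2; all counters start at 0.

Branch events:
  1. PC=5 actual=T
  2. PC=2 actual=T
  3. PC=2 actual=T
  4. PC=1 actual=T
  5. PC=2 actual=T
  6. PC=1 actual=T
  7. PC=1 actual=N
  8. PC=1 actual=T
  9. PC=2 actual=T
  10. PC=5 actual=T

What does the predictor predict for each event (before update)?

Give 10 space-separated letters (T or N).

Ev 1: PC=5 idx=1 pred=N actual=T -> ctr[1]=1
Ev 2: PC=2 idx=0 pred=N actual=T -> ctr[0]=1
Ev 3: PC=2 idx=0 pred=N actual=T -> ctr[0]=2
Ev 4: PC=1 idx=1 pred=N actual=T -> ctr[1]=2
Ev 5: PC=2 idx=0 pred=T actual=T -> ctr[0]=3
Ev 6: PC=1 idx=1 pred=T actual=T -> ctr[1]=3
Ev 7: PC=1 idx=1 pred=T actual=N -> ctr[1]=2
Ev 8: PC=1 idx=1 pred=T actual=T -> ctr[1]=3
Ev 9: PC=2 idx=0 pred=T actual=T -> ctr[0]=3
Ev 10: PC=5 idx=1 pred=T actual=T -> ctr[1]=3

Answer: N N N N T T T T T T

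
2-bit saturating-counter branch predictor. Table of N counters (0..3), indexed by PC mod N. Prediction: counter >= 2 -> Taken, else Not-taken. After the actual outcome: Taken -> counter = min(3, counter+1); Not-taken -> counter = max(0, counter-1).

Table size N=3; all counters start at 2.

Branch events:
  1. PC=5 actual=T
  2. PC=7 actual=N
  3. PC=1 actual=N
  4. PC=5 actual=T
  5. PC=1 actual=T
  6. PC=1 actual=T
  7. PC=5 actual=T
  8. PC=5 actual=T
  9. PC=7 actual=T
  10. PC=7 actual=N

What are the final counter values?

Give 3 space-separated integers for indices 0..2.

Answer: 2 2 3

Derivation:
Ev 1: PC=5 idx=2 pred=T actual=T -> ctr[2]=3
Ev 2: PC=7 idx=1 pred=T actual=N -> ctr[1]=1
Ev 3: PC=1 idx=1 pred=N actual=N -> ctr[1]=0
Ev 4: PC=5 idx=2 pred=T actual=T -> ctr[2]=3
Ev 5: PC=1 idx=1 pred=N actual=T -> ctr[1]=1
Ev 6: PC=1 idx=1 pred=N actual=T -> ctr[1]=2
Ev 7: PC=5 idx=2 pred=T actual=T -> ctr[2]=3
Ev 8: PC=5 idx=2 pred=T actual=T -> ctr[2]=3
Ev 9: PC=7 idx=1 pred=T actual=T -> ctr[1]=3
Ev 10: PC=7 idx=1 pred=T actual=N -> ctr[1]=2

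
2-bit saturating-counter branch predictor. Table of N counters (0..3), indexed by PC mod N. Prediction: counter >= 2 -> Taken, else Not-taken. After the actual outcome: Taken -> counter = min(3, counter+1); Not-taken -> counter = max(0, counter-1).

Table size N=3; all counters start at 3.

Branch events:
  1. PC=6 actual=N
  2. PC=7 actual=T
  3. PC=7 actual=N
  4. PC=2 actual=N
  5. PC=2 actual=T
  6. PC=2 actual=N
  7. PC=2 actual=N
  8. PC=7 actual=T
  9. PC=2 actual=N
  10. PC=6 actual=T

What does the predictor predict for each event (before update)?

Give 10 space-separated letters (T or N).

Ev 1: PC=6 idx=0 pred=T actual=N -> ctr[0]=2
Ev 2: PC=7 idx=1 pred=T actual=T -> ctr[1]=3
Ev 3: PC=7 idx=1 pred=T actual=N -> ctr[1]=2
Ev 4: PC=2 idx=2 pred=T actual=N -> ctr[2]=2
Ev 5: PC=2 idx=2 pred=T actual=T -> ctr[2]=3
Ev 6: PC=2 idx=2 pred=T actual=N -> ctr[2]=2
Ev 7: PC=2 idx=2 pred=T actual=N -> ctr[2]=1
Ev 8: PC=7 idx=1 pred=T actual=T -> ctr[1]=3
Ev 9: PC=2 idx=2 pred=N actual=N -> ctr[2]=0
Ev 10: PC=6 idx=0 pred=T actual=T -> ctr[0]=3

Answer: T T T T T T T T N T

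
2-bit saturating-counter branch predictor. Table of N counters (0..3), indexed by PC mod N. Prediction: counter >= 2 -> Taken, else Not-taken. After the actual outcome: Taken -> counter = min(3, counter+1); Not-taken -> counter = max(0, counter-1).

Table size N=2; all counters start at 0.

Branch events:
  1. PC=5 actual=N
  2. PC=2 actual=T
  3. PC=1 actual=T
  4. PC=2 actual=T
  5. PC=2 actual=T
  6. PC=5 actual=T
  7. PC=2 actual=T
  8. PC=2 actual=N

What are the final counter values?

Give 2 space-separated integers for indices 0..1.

Answer: 2 2

Derivation:
Ev 1: PC=5 idx=1 pred=N actual=N -> ctr[1]=0
Ev 2: PC=2 idx=0 pred=N actual=T -> ctr[0]=1
Ev 3: PC=1 idx=1 pred=N actual=T -> ctr[1]=1
Ev 4: PC=2 idx=0 pred=N actual=T -> ctr[0]=2
Ev 5: PC=2 idx=0 pred=T actual=T -> ctr[0]=3
Ev 6: PC=5 idx=1 pred=N actual=T -> ctr[1]=2
Ev 7: PC=2 idx=0 pred=T actual=T -> ctr[0]=3
Ev 8: PC=2 idx=0 pred=T actual=N -> ctr[0]=2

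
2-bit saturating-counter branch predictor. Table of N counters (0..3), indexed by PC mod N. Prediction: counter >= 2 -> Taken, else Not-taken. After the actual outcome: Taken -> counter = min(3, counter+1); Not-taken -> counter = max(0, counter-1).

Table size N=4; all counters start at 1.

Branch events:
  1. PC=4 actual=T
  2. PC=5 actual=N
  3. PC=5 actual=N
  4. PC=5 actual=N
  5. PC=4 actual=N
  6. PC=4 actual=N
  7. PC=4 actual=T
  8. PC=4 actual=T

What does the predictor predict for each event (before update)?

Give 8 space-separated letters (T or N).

Ev 1: PC=4 idx=0 pred=N actual=T -> ctr[0]=2
Ev 2: PC=5 idx=1 pred=N actual=N -> ctr[1]=0
Ev 3: PC=5 idx=1 pred=N actual=N -> ctr[1]=0
Ev 4: PC=5 idx=1 pred=N actual=N -> ctr[1]=0
Ev 5: PC=4 idx=0 pred=T actual=N -> ctr[0]=1
Ev 6: PC=4 idx=0 pred=N actual=N -> ctr[0]=0
Ev 7: PC=4 idx=0 pred=N actual=T -> ctr[0]=1
Ev 8: PC=4 idx=0 pred=N actual=T -> ctr[0]=2

Answer: N N N N T N N N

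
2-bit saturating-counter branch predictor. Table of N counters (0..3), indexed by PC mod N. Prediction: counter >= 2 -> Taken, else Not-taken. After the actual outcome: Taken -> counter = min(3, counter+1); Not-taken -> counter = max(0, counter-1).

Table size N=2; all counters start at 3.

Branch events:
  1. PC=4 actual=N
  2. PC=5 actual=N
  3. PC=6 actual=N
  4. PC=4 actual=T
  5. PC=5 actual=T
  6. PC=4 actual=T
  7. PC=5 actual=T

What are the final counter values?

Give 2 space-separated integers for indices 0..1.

Ev 1: PC=4 idx=0 pred=T actual=N -> ctr[0]=2
Ev 2: PC=5 idx=1 pred=T actual=N -> ctr[1]=2
Ev 3: PC=6 idx=0 pred=T actual=N -> ctr[0]=1
Ev 4: PC=4 idx=0 pred=N actual=T -> ctr[0]=2
Ev 5: PC=5 idx=1 pred=T actual=T -> ctr[1]=3
Ev 6: PC=4 idx=0 pred=T actual=T -> ctr[0]=3
Ev 7: PC=5 idx=1 pred=T actual=T -> ctr[1]=3

Answer: 3 3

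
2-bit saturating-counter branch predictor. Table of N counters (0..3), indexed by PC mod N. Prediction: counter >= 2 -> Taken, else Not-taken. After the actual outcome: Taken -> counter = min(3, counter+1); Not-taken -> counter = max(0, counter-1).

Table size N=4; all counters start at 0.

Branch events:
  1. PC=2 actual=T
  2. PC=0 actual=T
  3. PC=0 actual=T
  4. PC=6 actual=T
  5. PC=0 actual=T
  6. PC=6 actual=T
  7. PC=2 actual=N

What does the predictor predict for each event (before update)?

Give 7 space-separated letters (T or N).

Ev 1: PC=2 idx=2 pred=N actual=T -> ctr[2]=1
Ev 2: PC=0 idx=0 pred=N actual=T -> ctr[0]=1
Ev 3: PC=0 idx=0 pred=N actual=T -> ctr[0]=2
Ev 4: PC=6 idx=2 pred=N actual=T -> ctr[2]=2
Ev 5: PC=0 idx=0 pred=T actual=T -> ctr[0]=3
Ev 6: PC=6 idx=2 pred=T actual=T -> ctr[2]=3
Ev 7: PC=2 idx=2 pred=T actual=N -> ctr[2]=2

Answer: N N N N T T T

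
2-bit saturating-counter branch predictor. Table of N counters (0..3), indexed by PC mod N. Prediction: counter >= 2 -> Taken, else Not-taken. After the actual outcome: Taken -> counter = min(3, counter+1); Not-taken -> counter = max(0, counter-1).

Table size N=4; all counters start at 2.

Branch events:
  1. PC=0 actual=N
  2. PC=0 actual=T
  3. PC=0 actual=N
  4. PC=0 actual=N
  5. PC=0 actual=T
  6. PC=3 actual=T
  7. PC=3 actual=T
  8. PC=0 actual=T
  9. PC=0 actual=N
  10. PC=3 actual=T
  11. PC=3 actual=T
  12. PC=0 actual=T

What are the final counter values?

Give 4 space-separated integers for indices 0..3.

Answer: 2 2 2 3

Derivation:
Ev 1: PC=0 idx=0 pred=T actual=N -> ctr[0]=1
Ev 2: PC=0 idx=0 pred=N actual=T -> ctr[0]=2
Ev 3: PC=0 idx=0 pred=T actual=N -> ctr[0]=1
Ev 4: PC=0 idx=0 pred=N actual=N -> ctr[0]=0
Ev 5: PC=0 idx=0 pred=N actual=T -> ctr[0]=1
Ev 6: PC=3 idx=3 pred=T actual=T -> ctr[3]=3
Ev 7: PC=3 idx=3 pred=T actual=T -> ctr[3]=3
Ev 8: PC=0 idx=0 pred=N actual=T -> ctr[0]=2
Ev 9: PC=0 idx=0 pred=T actual=N -> ctr[0]=1
Ev 10: PC=3 idx=3 pred=T actual=T -> ctr[3]=3
Ev 11: PC=3 idx=3 pred=T actual=T -> ctr[3]=3
Ev 12: PC=0 idx=0 pred=N actual=T -> ctr[0]=2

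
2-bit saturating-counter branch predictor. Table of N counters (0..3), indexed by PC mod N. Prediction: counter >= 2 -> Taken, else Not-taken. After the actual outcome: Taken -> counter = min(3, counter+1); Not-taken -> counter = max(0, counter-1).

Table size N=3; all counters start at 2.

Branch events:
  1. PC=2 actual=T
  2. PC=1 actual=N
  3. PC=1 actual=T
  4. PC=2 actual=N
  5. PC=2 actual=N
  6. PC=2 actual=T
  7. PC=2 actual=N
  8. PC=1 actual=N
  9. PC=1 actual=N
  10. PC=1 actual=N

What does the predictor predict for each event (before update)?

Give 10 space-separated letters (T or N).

Ev 1: PC=2 idx=2 pred=T actual=T -> ctr[2]=3
Ev 2: PC=1 idx=1 pred=T actual=N -> ctr[1]=1
Ev 3: PC=1 idx=1 pred=N actual=T -> ctr[1]=2
Ev 4: PC=2 idx=2 pred=T actual=N -> ctr[2]=2
Ev 5: PC=2 idx=2 pred=T actual=N -> ctr[2]=1
Ev 6: PC=2 idx=2 pred=N actual=T -> ctr[2]=2
Ev 7: PC=2 idx=2 pred=T actual=N -> ctr[2]=1
Ev 8: PC=1 idx=1 pred=T actual=N -> ctr[1]=1
Ev 9: PC=1 idx=1 pred=N actual=N -> ctr[1]=0
Ev 10: PC=1 idx=1 pred=N actual=N -> ctr[1]=0

Answer: T T N T T N T T N N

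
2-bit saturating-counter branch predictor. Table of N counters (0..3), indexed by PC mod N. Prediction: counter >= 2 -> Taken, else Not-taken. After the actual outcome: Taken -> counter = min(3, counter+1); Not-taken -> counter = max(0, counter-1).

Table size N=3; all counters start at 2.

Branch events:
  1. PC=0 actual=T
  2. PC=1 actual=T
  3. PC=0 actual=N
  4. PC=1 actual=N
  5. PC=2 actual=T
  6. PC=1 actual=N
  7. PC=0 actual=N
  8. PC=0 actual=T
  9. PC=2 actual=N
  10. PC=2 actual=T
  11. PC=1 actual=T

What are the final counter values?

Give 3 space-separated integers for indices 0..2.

Answer: 2 2 3

Derivation:
Ev 1: PC=0 idx=0 pred=T actual=T -> ctr[0]=3
Ev 2: PC=1 idx=1 pred=T actual=T -> ctr[1]=3
Ev 3: PC=0 idx=0 pred=T actual=N -> ctr[0]=2
Ev 4: PC=1 idx=1 pred=T actual=N -> ctr[1]=2
Ev 5: PC=2 idx=2 pred=T actual=T -> ctr[2]=3
Ev 6: PC=1 idx=1 pred=T actual=N -> ctr[1]=1
Ev 7: PC=0 idx=0 pred=T actual=N -> ctr[0]=1
Ev 8: PC=0 idx=0 pred=N actual=T -> ctr[0]=2
Ev 9: PC=2 idx=2 pred=T actual=N -> ctr[2]=2
Ev 10: PC=2 idx=2 pred=T actual=T -> ctr[2]=3
Ev 11: PC=1 idx=1 pred=N actual=T -> ctr[1]=2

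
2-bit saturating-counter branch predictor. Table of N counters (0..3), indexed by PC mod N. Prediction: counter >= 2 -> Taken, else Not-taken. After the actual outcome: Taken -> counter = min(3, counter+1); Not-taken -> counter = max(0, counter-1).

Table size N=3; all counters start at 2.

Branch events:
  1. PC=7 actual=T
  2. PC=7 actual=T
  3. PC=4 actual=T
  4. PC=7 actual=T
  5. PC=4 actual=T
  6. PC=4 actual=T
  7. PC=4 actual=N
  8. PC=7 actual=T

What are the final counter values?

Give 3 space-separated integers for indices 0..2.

Ev 1: PC=7 idx=1 pred=T actual=T -> ctr[1]=3
Ev 2: PC=7 idx=1 pred=T actual=T -> ctr[1]=3
Ev 3: PC=4 idx=1 pred=T actual=T -> ctr[1]=3
Ev 4: PC=7 idx=1 pred=T actual=T -> ctr[1]=3
Ev 5: PC=4 idx=1 pred=T actual=T -> ctr[1]=3
Ev 6: PC=4 idx=1 pred=T actual=T -> ctr[1]=3
Ev 7: PC=4 idx=1 pred=T actual=N -> ctr[1]=2
Ev 8: PC=7 idx=1 pred=T actual=T -> ctr[1]=3

Answer: 2 3 2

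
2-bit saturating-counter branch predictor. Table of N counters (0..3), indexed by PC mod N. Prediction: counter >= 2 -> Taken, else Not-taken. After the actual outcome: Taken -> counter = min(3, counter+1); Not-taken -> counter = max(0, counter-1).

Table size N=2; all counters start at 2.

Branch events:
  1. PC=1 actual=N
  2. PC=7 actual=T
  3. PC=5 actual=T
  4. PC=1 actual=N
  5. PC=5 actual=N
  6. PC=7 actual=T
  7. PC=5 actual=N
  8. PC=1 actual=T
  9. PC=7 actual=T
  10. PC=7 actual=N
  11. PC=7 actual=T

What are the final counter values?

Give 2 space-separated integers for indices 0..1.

Answer: 2 3

Derivation:
Ev 1: PC=1 idx=1 pred=T actual=N -> ctr[1]=1
Ev 2: PC=7 idx=1 pred=N actual=T -> ctr[1]=2
Ev 3: PC=5 idx=1 pred=T actual=T -> ctr[1]=3
Ev 4: PC=1 idx=1 pred=T actual=N -> ctr[1]=2
Ev 5: PC=5 idx=1 pred=T actual=N -> ctr[1]=1
Ev 6: PC=7 idx=1 pred=N actual=T -> ctr[1]=2
Ev 7: PC=5 idx=1 pred=T actual=N -> ctr[1]=1
Ev 8: PC=1 idx=1 pred=N actual=T -> ctr[1]=2
Ev 9: PC=7 idx=1 pred=T actual=T -> ctr[1]=3
Ev 10: PC=7 idx=1 pred=T actual=N -> ctr[1]=2
Ev 11: PC=7 idx=1 pred=T actual=T -> ctr[1]=3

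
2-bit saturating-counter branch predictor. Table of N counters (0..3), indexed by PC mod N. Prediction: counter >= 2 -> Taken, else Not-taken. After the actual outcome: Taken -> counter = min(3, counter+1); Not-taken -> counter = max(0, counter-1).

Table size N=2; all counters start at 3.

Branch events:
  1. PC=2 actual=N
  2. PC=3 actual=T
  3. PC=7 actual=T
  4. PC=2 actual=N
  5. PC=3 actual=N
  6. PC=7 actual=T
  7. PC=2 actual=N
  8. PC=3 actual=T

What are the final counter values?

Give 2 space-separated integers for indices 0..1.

Answer: 0 3

Derivation:
Ev 1: PC=2 idx=0 pred=T actual=N -> ctr[0]=2
Ev 2: PC=3 idx=1 pred=T actual=T -> ctr[1]=3
Ev 3: PC=7 idx=1 pred=T actual=T -> ctr[1]=3
Ev 4: PC=2 idx=0 pred=T actual=N -> ctr[0]=1
Ev 5: PC=3 idx=1 pred=T actual=N -> ctr[1]=2
Ev 6: PC=7 idx=1 pred=T actual=T -> ctr[1]=3
Ev 7: PC=2 idx=0 pred=N actual=N -> ctr[0]=0
Ev 8: PC=3 idx=1 pred=T actual=T -> ctr[1]=3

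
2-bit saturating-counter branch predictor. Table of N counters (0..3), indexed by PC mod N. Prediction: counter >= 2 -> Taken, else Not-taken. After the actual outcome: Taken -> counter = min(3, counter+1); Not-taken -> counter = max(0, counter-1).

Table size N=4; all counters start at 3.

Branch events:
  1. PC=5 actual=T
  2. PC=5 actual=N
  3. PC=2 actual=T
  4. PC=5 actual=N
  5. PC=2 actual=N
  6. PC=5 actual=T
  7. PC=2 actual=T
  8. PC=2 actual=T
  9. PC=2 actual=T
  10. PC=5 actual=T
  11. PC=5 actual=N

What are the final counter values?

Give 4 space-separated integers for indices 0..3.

Answer: 3 2 3 3

Derivation:
Ev 1: PC=5 idx=1 pred=T actual=T -> ctr[1]=3
Ev 2: PC=5 idx=1 pred=T actual=N -> ctr[1]=2
Ev 3: PC=2 idx=2 pred=T actual=T -> ctr[2]=3
Ev 4: PC=5 idx=1 pred=T actual=N -> ctr[1]=1
Ev 5: PC=2 idx=2 pred=T actual=N -> ctr[2]=2
Ev 6: PC=5 idx=1 pred=N actual=T -> ctr[1]=2
Ev 7: PC=2 idx=2 pred=T actual=T -> ctr[2]=3
Ev 8: PC=2 idx=2 pred=T actual=T -> ctr[2]=3
Ev 9: PC=2 idx=2 pred=T actual=T -> ctr[2]=3
Ev 10: PC=5 idx=1 pred=T actual=T -> ctr[1]=3
Ev 11: PC=5 idx=1 pred=T actual=N -> ctr[1]=2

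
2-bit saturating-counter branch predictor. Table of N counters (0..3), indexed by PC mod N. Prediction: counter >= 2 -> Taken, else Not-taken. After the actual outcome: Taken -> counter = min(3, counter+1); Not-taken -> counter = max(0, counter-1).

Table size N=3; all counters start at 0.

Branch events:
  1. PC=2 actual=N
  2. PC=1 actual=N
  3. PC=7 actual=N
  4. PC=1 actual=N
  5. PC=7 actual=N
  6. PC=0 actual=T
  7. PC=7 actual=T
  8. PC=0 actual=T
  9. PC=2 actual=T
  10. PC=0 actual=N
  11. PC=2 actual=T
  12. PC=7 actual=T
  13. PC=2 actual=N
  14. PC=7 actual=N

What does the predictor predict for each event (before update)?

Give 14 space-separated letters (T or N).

Ev 1: PC=2 idx=2 pred=N actual=N -> ctr[2]=0
Ev 2: PC=1 idx=1 pred=N actual=N -> ctr[1]=0
Ev 3: PC=7 idx=1 pred=N actual=N -> ctr[1]=0
Ev 4: PC=1 idx=1 pred=N actual=N -> ctr[1]=0
Ev 5: PC=7 idx=1 pred=N actual=N -> ctr[1]=0
Ev 6: PC=0 idx=0 pred=N actual=T -> ctr[0]=1
Ev 7: PC=7 idx=1 pred=N actual=T -> ctr[1]=1
Ev 8: PC=0 idx=0 pred=N actual=T -> ctr[0]=2
Ev 9: PC=2 idx=2 pred=N actual=T -> ctr[2]=1
Ev 10: PC=0 idx=0 pred=T actual=N -> ctr[0]=1
Ev 11: PC=2 idx=2 pred=N actual=T -> ctr[2]=2
Ev 12: PC=7 idx=1 pred=N actual=T -> ctr[1]=2
Ev 13: PC=2 idx=2 pred=T actual=N -> ctr[2]=1
Ev 14: PC=7 idx=1 pred=T actual=N -> ctr[1]=1

Answer: N N N N N N N N N T N N T T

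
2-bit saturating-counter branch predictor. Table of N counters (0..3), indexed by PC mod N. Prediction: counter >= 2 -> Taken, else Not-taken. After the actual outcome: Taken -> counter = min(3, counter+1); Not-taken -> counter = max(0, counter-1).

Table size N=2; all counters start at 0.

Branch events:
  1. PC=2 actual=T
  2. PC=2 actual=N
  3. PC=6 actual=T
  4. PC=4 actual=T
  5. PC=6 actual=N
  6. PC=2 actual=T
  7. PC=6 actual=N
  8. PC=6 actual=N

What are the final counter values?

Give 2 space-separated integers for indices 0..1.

Ev 1: PC=2 idx=0 pred=N actual=T -> ctr[0]=1
Ev 2: PC=2 idx=0 pred=N actual=N -> ctr[0]=0
Ev 3: PC=6 idx=0 pred=N actual=T -> ctr[0]=1
Ev 4: PC=4 idx=0 pred=N actual=T -> ctr[0]=2
Ev 5: PC=6 idx=0 pred=T actual=N -> ctr[0]=1
Ev 6: PC=2 idx=0 pred=N actual=T -> ctr[0]=2
Ev 7: PC=6 idx=0 pred=T actual=N -> ctr[0]=1
Ev 8: PC=6 idx=0 pred=N actual=N -> ctr[0]=0

Answer: 0 0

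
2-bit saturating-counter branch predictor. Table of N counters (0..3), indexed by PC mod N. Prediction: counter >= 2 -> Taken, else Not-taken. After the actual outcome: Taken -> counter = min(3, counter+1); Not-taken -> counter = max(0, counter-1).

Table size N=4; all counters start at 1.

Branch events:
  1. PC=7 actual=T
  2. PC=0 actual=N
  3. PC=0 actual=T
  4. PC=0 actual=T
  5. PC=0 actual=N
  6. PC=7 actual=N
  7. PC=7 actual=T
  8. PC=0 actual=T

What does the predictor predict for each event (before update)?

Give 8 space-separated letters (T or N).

Ev 1: PC=7 idx=3 pred=N actual=T -> ctr[3]=2
Ev 2: PC=0 idx=0 pred=N actual=N -> ctr[0]=0
Ev 3: PC=0 idx=0 pred=N actual=T -> ctr[0]=1
Ev 4: PC=0 idx=0 pred=N actual=T -> ctr[0]=2
Ev 5: PC=0 idx=0 pred=T actual=N -> ctr[0]=1
Ev 6: PC=7 idx=3 pred=T actual=N -> ctr[3]=1
Ev 7: PC=7 idx=3 pred=N actual=T -> ctr[3]=2
Ev 8: PC=0 idx=0 pred=N actual=T -> ctr[0]=2

Answer: N N N N T T N N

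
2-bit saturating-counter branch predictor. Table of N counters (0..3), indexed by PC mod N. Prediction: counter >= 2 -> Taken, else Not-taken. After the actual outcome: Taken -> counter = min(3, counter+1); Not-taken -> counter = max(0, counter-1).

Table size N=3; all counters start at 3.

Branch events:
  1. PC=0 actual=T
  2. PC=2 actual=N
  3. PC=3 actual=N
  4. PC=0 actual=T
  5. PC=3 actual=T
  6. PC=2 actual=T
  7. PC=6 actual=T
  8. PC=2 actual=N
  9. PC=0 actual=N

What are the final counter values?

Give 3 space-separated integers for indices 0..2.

Answer: 2 3 2

Derivation:
Ev 1: PC=0 idx=0 pred=T actual=T -> ctr[0]=3
Ev 2: PC=2 idx=2 pred=T actual=N -> ctr[2]=2
Ev 3: PC=3 idx=0 pred=T actual=N -> ctr[0]=2
Ev 4: PC=0 idx=0 pred=T actual=T -> ctr[0]=3
Ev 5: PC=3 idx=0 pred=T actual=T -> ctr[0]=3
Ev 6: PC=2 idx=2 pred=T actual=T -> ctr[2]=3
Ev 7: PC=6 idx=0 pred=T actual=T -> ctr[0]=3
Ev 8: PC=2 idx=2 pred=T actual=N -> ctr[2]=2
Ev 9: PC=0 idx=0 pred=T actual=N -> ctr[0]=2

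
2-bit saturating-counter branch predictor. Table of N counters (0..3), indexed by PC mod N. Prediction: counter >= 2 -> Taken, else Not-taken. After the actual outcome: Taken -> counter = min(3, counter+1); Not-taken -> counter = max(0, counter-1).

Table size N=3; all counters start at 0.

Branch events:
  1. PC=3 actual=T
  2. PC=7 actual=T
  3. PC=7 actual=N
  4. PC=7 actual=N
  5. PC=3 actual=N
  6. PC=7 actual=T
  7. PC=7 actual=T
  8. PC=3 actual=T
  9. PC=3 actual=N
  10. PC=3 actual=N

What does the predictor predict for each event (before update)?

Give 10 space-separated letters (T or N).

Ev 1: PC=3 idx=0 pred=N actual=T -> ctr[0]=1
Ev 2: PC=7 idx=1 pred=N actual=T -> ctr[1]=1
Ev 3: PC=7 idx=1 pred=N actual=N -> ctr[1]=0
Ev 4: PC=7 idx=1 pred=N actual=N -> ctr[1]=0
Ev 5: PC=3 idx=0 pred=N actual=N -> ctr[0]=0
Ev 6: PC=7 idx=1 pred=N actual=T -> ctr[1]=1
Ev 7: PC=7 idx=1 pred=N actual=T -> ctr[1]=2
Ev 8: PC=3 idx=0 pred=N actual=T -> ctr[0]=1
Ev 9: PC=3 idx=0 pred=N actual=N -> ctr[0]=0
Ev 10: PC=3 idx=0 pred=N actual=N -> ctr[0]=0

Answer: N N N N N N N N N N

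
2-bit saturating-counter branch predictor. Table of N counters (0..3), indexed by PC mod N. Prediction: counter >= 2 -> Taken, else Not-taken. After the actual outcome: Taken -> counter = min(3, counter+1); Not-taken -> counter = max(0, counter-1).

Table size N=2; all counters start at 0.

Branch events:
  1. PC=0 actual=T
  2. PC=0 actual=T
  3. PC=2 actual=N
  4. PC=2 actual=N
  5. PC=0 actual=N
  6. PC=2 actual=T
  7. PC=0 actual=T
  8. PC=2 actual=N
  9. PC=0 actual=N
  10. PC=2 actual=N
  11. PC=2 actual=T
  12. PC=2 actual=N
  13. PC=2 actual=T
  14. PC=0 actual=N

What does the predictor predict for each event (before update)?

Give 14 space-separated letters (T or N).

Ev 1: PC=0 idx=0 pred=N actual=T -> ctr[0]=1
Ev 2: PC=0 idx=0 pred=N actual=T -> ctr[0]=2
Ev 3: PC=2 idx=0 pred=T actual=N -> ctr[0]=1
Ev 4: PC=2 idx=0 pred=N actual=N -> ctr[0]=0
Ev 5: PC=0 idx=0 pred=N actual=N -> ctr[0]=0
Ev 6: PC=2 idx=0 pred=N actual=T -> ctr[0]=1
Ev 7: PC=0 idx=0 pred=N actual=T -> ctr[0]=2
Ev 8: PC=2 idx=0 pred=T actual=N -> ctr[0]=1
Ev 9: PC=0 idx=0 pred=N actual=N -> ctr[0]=0
Ev 10: PC=2 idx=0 pred=N actual=N -> ctr[0]=0
Ev 11: PC=2 idx=0 pred=N actual=T -> ctr[0]=1
Ev 12: PC=2 idx=0 pred=N actual=N -> ctr[0]=0
Ev 13: PC=2 idx=0 pred=N actual=T -> ctr[0]=1
Ev 14: PC=0 idx=0 pred=N actual=N -> ctr[0]=0

Answer: N N T N N N N T N N N N N N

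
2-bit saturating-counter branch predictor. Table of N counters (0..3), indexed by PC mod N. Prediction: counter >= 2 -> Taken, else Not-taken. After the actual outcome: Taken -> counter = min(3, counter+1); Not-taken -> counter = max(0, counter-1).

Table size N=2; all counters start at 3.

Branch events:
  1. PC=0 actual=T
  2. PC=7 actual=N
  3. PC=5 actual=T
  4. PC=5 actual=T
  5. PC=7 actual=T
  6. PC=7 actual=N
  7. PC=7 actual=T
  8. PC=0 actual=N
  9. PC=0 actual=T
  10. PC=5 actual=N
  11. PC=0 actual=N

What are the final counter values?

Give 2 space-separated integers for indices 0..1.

Answer: 2 2

Derivation:
Ev 1: PC=0 idx=0 pred=T actual=T -> ctr[0]=3
Ev 2: PC=7 idx=1 pred=T actual=N -> ctr[1]=2
Ev 3: PC=5 idx=1 pred=T actual=T -> ctr[1]=3
Ev 4: PC=5 idx=1 pred=T actual=T -> ctr[1]=3
Ev 5: PC=7 idx=1 pred=T actual=T -> ctr[1]=3
Ev 6: PC=7 idx=1 pred=T actual=N -> ctr[1]=2
Ev 7: PC=7 idx=1 pred=T actual=T -> ctr[1]=3
Ev 8: PC=0 idx=0 pred=T actual=N -> ctr[0]=2
Ev 9: PC=0 idx=0 pred=T actual=T -> ctr[0]=3
Ev 10: PC=5 idx=1 pred=T actual=N -> ctr[1]=2
Ev 11: PC=0 idx=0 pred=T actual=N -> ctr[0]=2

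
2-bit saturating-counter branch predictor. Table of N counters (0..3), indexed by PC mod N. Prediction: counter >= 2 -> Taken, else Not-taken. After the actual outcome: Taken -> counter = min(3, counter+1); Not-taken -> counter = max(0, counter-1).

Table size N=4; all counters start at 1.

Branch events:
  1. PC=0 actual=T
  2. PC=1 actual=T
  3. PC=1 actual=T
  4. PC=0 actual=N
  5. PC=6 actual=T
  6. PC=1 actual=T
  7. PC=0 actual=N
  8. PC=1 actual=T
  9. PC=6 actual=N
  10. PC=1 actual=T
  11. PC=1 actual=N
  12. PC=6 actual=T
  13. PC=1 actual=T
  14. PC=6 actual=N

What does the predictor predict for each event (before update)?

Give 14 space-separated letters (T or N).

Answer: N N T T N T N T T T T N T T

Derivation:
Ev 1: PC=0 idx=0 pred=N actual=T -> ctr[0]=2
Ev 2: PC=1 idx=1 pred=N actual=T -> ctr[1]=2
Ev 3: PC=1 idx=1 pred=T actual=T -> ctr[1]=3
Ev 4: PC=0 idx=0 pred=T actual=N -> ctr[0]=1
Ev 5: PC=6 idx=2 pred=N actual=T -> ctr[2]=2
Ev 6: PC=1 idx=1 pred=T actual=T -> ctr[1]=3
Ev 7: PC=0 idx=0 pred=N actual=N -> ctr[0]=0
Ev 8: PC=1 idx=1 pred=T actual=T -> ctr[1]=3
Ev 9: PC=6 idx=2 pred=T actual=N -> ctr[2]=1
Ev 10: PC=1 idx=1 pred=T actual=T -> ctr[1]=3
Ev 11: PC=1 idx=1 pred=T actual=N -> ctr[1]=2
Ev 12: PC=6 idx=2 pred=N actual=T -> ctr[2]=2
Ev 13: PC=1 idx=1 pred=T actual=T -> ctr[1]=3
Ev 14: PC=6 idx=2 pred=T actual=N -> ctr[2]=1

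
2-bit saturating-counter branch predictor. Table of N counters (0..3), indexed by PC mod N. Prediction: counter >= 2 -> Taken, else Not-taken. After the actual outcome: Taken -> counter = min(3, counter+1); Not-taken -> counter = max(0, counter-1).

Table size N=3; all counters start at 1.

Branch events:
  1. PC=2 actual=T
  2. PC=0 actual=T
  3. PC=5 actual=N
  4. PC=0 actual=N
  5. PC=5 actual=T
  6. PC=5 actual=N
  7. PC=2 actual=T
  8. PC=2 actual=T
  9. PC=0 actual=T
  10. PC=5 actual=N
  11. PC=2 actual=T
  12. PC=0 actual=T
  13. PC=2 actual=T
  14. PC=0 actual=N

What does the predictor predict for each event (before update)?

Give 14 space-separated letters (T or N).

Answer: N N T T N T N T N T T T T T

Derivation:
Ev 1: PC=2 idx=2 pred=N actual=T -> ctr[2]=2
Ev 2: PC=0 idx=0 pred=N actual=T -> ctr[0]=2
Ev 3: PC=5 idx=2 pred=T actual=N -> ctr[2]=1
Ev 4: PC=0 idx=0 pred=T actual=N -> ctr[0]=1
Ev 5: PC=5 idx=2 pred=N actual=T -> ctr[2]=2
Ev 6: PC=5 idx=2 pred=T actual=N -> ctr[2]=1
Ev 7: PC=2 idx=2 pred=N actual=T -> ctr[2]=2
Ev 8: PC=2 idx=2 pred=T actual=T -> ctr[2]=3
Ev 9: PC=0 idx=0 pred=N actual=T -> ctr[0]=2
Ev 10: PC=5 idx=2 pred=T actual=N -> ctr[2]=2
Ev 11: PC=2 idx=2 pred=T actual=T -> ctr[2]=3
Ev 12: PC=0 idx=0 pred=T actual=T -> ctr[0]=3
Ev 13: PC=2 idx=2 pred=T actual=T -> ctr[2]=3
Ev 14: PC=0 idx=0 pred=T actual=N -> ctr[0]=2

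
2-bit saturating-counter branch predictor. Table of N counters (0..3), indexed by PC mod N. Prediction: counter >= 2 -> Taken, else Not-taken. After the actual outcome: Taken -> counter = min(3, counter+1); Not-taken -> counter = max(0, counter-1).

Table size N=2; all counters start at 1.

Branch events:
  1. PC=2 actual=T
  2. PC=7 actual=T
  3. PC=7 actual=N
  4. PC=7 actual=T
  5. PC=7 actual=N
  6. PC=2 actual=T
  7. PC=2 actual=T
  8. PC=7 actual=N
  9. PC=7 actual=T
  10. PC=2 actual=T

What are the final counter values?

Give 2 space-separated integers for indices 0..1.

Answer: 3 1

Derivation:
Ev 1: PC=2 idx=0 pred=N actual=T -> ctr[0]=2
Ev 2: PC=7 idx=1 pred=N actual=T -> ctr[1]=2
Ev 3: PC=7 idx=1 pred=T actual=N -> ctr[1]=1
Ev 4: PC=7 idx=1 pred=N actual=T -> ctr[1]=2
Ev 5: PC=7 idx=1 pred=T actual=N -> ctr[1]=1
Ev 6: PC=2 idx=0 pred=T actual=T -> ctr[0]=3
Ev 7: PC=2 idx=0 pred=T actual=T -> ctr[0]=3
Ev 8: PC=7 idx=1 pred=N actual=N -> ctr[1]=0
Ev 9: PC=7 idx=1 pred=N actual=T -> ctr[1]=1
Ev 10: PC=2 idx=0 pred=T actual=T -> ctr[0]=3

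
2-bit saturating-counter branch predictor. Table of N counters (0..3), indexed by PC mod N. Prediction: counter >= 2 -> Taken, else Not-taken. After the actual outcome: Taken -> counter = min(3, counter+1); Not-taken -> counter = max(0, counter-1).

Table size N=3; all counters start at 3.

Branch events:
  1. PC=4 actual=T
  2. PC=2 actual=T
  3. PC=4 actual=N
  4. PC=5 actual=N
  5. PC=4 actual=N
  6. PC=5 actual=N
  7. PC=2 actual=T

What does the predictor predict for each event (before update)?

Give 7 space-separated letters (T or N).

Ev 1: PC=4 idx=1 pred=T actual=T -> ctr[1]=3
Ev 2: PC=2 idx=2 pred=T actual=T -> ctr[2]=3
Ev 3: PC=4 idx=1 pred=T actual=N -> ctr[1]=2
Ev 4: PC=5 idx=2 pred=T actual=N -> ctr[2]=2
Ev 5: PC=4 idx=1 pred=T actual=N -> ctr[1]=1
Ev 6: PC=5 idx=2 pred=T actual=N -> ctr[2]=1
Ev 7: PC=2 idx=2 pred=N actual=T -> ctr[2]=2

Answer: T T T T T T N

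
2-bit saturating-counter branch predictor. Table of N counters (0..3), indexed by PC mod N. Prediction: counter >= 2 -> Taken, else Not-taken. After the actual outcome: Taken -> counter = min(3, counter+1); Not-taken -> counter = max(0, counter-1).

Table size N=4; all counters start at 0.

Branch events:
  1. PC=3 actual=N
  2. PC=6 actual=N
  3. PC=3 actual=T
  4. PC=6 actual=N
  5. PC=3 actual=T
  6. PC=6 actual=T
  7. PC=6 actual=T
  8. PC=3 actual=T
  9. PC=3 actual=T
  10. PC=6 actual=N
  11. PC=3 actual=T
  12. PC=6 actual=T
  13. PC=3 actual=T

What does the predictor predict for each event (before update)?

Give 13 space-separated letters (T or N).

Answer: N N N N N N N T T T T N T

Derivation:
Ev 1: PC=3 idx=3 pred=N actual=N -> ctr[3]=0
Ev 2: PC=6 idx=2 pred=N actual=N -> ctr[2]=0
Ev 3: PC=3 idx=3 pred=N actual=T -> ctr[3]=1
Ev 4: PC=6 idx=2 pred=N actual=N -> ctr[2]=0
Ev 5: PC=3 idx=3 pred=N actual=T -> ctr[3]=2
Ev 6: PC=6 idx=2 pred=N actual=T -> ctr[2]=1
Ev 7: PC=6 idx=2 pred=N actual=T -> ctr[2]=2
Ev 8: PC=3 idx=3 pred=T actual=T -> ctr[3]=3
Ev 9: PC=3 idx=3 pred=T actual=T -> ctr[3]=3
Ev 10: PC=6 idx=2 pred=T actual=N -> ctr[2]=1
Ev 11: PC=3 idx=3 pred=T actual=T -> ctr[3]=3
Ev 12: PC=6 idx=2 pred=N actual=T -> ctr[2]=2
Ev 13: PC=3 idx=3 pred=T actual=T -> ctr[3]=3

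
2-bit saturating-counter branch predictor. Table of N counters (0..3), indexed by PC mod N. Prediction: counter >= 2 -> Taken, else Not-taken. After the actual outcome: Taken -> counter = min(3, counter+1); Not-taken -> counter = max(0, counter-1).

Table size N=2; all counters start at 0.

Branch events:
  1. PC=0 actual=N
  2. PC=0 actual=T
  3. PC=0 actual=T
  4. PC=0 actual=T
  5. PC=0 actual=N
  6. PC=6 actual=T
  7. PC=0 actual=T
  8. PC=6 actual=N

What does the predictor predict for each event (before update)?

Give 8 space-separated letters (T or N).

Ev 1: PC=0 idx=0 pred=N actual=N -> ctr[0]=0
Ev 2: PC=0 idx=0 pred=N actual=T -> ctr[0]=1
Ev 3: PC=0 idx=0 pred=N actual=T -> ctr[0]=2
Ev 4: PC=0 idx=0 pred=T actual=T -> ctr[0]=3
Ev 5: PC=0 idx=0 pred=T actual=N -> ctr[0]=2
Ev 6: PC=6 idx=0 pred=T actual=T -> ctr[0]=3
Ev 7: PC=0 idx=0 pred=T actual=T -> ctr[0]=3
Ev 8: PC=6 idx=0 pred=T actual=N -> ctr[0]=2

Answer: N N N T T T T T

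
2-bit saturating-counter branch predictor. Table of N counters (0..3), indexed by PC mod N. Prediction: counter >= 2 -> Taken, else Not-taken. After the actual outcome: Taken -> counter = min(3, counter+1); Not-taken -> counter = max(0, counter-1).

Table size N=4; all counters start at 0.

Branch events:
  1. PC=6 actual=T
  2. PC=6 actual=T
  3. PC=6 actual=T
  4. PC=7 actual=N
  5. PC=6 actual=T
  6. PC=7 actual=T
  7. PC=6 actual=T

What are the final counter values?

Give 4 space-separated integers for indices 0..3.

Ev 1: PC=6 idx=2 pred=N actual=T -> ctr[2]=1
Ev 2: PC=6 idx=2 pred=N actual=T -> ctr[2]=2
Ev 3: PC=6 idx=2 pred=T actual=T -> ctr[2]=3
Ev 4: PC=7 idx=3 pred=N actual=N -> ctr[3]=0
Ev 5: PC=6 idx=2 pred=T actual=T -> ctr[2]=3
Ev 6: PC=7 idx=3 pred=N actual=T -> ctr[3]=1
Ev 7: PC=6 idx=2 pred=T actual=T -> ctr[2]=3

Answer: 0 0 3 1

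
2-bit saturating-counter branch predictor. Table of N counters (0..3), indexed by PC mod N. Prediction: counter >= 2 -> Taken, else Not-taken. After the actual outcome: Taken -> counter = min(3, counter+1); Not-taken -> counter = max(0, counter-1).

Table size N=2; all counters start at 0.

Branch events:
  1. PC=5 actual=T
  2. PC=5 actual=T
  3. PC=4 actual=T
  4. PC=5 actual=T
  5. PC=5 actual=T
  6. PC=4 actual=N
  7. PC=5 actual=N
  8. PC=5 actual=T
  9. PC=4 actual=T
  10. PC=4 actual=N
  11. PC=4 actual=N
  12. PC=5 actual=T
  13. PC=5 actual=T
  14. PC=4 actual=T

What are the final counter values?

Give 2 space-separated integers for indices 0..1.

Answer: 1 3

Derivation:
Ev 1: PC=5 idx=1 pred=N actual=T -> ctr[1]=1
Ev 2: PC=5 idx=1 pred=N actual=T -> ctr[1]=2
Ev 3: PC=4 idx=0 pred=N actual=T -> ctr[0]=1
Ev 4: PC=5 idx=1 pred=T actual=T -> ctr[1]=3
Ev 5: PC=5 idx=1 pred=T actual=T -> ctr[1]=3
Ev 6: PC=4 idx=0 pred=N actual=N -> ctr[0]=0
Ev 7: PC=5 idx=1 pred=T actual=N -> ctr[1]=2
Ev 8: PC=5 idx=1 pred=T actual=T -> ctr[1]=3
Ev 9: PC=4 idx=0 pred=N actual=T -> ctr[0]=1
Ev 10: PC=4 idx=0 pred=N actual=N -> ctr[0]=0
Ev 11: PC=4 idx=0 pred=N actual=N -> ctr[0]=0
Ev 12: PC=5 idx=1 pred=T actual=T -> ctr[1]=3
Ev 13: PC=5 idx=1 pred=T actual=T -> ctr[1]=3
Ev 14: PC=4 idx=0 pred=N actual=T -> ctr[0]=1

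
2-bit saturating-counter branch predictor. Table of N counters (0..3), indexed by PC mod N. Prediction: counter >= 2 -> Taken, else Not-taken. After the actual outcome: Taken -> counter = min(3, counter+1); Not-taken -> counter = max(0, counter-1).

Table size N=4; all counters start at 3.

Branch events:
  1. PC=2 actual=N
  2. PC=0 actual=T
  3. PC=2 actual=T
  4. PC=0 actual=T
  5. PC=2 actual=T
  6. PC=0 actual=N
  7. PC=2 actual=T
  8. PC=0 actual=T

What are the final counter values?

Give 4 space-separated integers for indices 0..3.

Answer: 3 3 3 3

Derivation:
Ev 1: PC=2 idx=2 pred=T actual=N -> ctr[2]=2
Ev 2: PC=0 idx=0 pred=T actual=T -> ctr[0]=3
Ev 3: PC=2 idx=2 pred=T actual=T -> ctr[2]=3
Ev 4: PC=0 idx=0 pred=T actual=T -> ctr[0]=3
Ev 5: PC=2 idx=2 pred=T actual=T -> ctr[2]=3
Ev 6: PC=0 idx=0 pred=T actual=N -> ctr[0]=2
Ev 7: PC=2 idx=2 pred=T actual=T -> ctr[2]=3
Ev 8: PC=0 idx=0 pred=T actual=T -> ctr[0]=3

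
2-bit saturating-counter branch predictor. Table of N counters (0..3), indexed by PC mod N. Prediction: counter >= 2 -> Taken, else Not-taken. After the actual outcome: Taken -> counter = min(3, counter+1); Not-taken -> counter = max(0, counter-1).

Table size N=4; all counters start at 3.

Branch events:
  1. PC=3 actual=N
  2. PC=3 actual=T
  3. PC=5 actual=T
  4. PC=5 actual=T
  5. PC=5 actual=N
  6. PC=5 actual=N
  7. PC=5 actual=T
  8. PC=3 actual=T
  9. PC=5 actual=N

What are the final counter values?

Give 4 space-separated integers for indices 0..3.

Ev 1: PC=3 idx=3 pred=T actual=N -> ctr[3]=2
Ev 2: PC=3 idx=3 pred=T actual=T -> ctr[3]=3
Ev 3: PC=5 idx=1 pred=T actual=T -> ctr[1]=3
Ev 4: PC=5 idx=1 pred=T actual=T -> ctr[1]=3
Ev 5: PC=5 idx=1 pred=T actual=N -> ctr[1]=2
Ev 6: PC=5 idx=1 pred=T actual=N -> ctr[1]=1
Ev 7: PC=5 idx=1 pred=N actual=T -> ctr[1]=2
Ev 8: PC=3 idx=3 pred=T actual=T -> ctr[3]=3
Ev 9: PC=5 idx=1 pred=T actual=N -> ctr[1]=1

Answer: 3 1 3 3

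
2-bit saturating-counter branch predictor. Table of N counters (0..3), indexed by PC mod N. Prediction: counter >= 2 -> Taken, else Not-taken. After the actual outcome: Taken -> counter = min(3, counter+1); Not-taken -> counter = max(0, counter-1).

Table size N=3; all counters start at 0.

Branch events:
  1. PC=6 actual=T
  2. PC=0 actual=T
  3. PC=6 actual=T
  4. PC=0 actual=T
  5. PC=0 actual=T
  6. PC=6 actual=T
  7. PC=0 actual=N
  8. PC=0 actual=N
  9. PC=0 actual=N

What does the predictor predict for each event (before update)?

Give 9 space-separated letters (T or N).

Answer: N N T T T T T T N

Derivation:
Ev 1: PC=6 idx=0 pred=N actual=T -> ctr[0]=1
Ev 2: PC=0 idx=0 pred=N actual=T -> ctr[0]=2
Ev 3: PC=6 idx=0 pred=T actual=T -> ctr[0]=3
Ev 4: PC=0 idx=0 pred=T actual=T -> ctr[0]=3
Ev 5: PC=0 idx=0 pred=T actual=T -> ctr[0]=3
Ev 6: PC=6 idx=0 pred=T actual=T -> ctr[0]=3
Ev 7: PC=0 idx=0 pred=T actual=N -> ctr[0]=2
Ev 8: PC=0 idx=0 pred=T actual=N -> ctr[0]=1
Ev 9: PC=0 idx=0 pred=N actual=N -> ctr[0]=0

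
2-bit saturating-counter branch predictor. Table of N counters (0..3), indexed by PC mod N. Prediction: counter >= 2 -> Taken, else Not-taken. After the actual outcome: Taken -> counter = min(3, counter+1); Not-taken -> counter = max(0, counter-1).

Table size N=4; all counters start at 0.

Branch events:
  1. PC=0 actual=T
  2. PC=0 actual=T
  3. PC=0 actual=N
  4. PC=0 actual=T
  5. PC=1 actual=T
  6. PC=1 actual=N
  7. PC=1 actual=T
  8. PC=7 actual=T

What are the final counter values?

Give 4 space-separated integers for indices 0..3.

Ev 1: PC=0 idx=0 pred=N actual=T -> ctr[0]=1
Ev 2: PC=0 idx=0 pred=N actual=T -> ctr[0]=2
Ev 3: PC=0 idx=0 pred=T actual=N -> ctr[0]=1
Ev 4: PC=0 idx=0 pred=N actual=T -> ctr[0]=2
Ev 5: PC=1 idx=1 pred=N actual=T -> ctr[1]=1
Ev 6: PC=1 idx=1 pred=N actual=N -> ctr[1]=0
Ev 7: PC=1 idx=1 pred=N actual=T -> ctr[1]=1
Ev 8: PC=7 idx=3 pred=N actual=T -> ctr[3]=1

Answer: 2 1 0 1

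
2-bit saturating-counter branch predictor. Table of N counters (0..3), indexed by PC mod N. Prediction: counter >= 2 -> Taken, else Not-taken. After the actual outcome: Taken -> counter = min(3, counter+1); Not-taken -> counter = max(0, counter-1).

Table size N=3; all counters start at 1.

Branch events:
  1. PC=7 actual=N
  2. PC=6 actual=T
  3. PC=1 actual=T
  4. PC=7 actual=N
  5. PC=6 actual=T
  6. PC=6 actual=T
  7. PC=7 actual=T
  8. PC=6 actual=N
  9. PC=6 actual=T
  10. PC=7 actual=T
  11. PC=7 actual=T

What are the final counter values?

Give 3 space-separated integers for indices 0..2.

Answer: 3 3 1

Derivation:
Ev 1: PC=7 idx=1 pred=N actual=N -> ctr[1]=0
Ev 2: PC=6 idx=0 pred=N actual=T -> ctr[0]=2
Ev 3: PC=1 idx=1 pred=N actual=T -> ctr[1]=1
Ev 4: PC=7 idx=1 pred=N actual=N -> ctr[1]=0
Ev 5: PC=6 idx=0 pred=T actual=T -> ctr[0]=3
Ev 6: PC=6 idx=0 pred=T actual=T -> ctr[0]=3
Ev 7: PC=7 idx=1 pred=N actual=T -> ctr[1]=1
Ev 8: PC=6 idx=0 pred=T actual=N -> ctr[0]=2
Ev 9: PC=6 idx=0 pred=T actual=T -> ctr[0]=3
Ev 10: PC=7 idx=1 pred=N actual=T -> ctr[1]=2
Ev 11: PC=7 idx=1 pred=T actual=T -> ctr[1]=3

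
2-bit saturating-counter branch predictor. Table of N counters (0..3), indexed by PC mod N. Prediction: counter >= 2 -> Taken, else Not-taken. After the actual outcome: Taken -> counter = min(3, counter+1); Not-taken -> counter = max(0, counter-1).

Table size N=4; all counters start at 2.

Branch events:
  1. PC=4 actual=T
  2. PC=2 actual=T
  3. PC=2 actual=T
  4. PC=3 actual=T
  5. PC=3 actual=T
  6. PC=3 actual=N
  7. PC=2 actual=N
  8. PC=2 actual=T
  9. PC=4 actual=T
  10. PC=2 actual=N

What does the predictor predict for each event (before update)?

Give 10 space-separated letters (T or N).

Ev 1: PC=4 idx=0 pred=T actual=T -> ctr[0]=3
Ev 2: PC=2 idx=2 pred=T actual=T -> ctr[2]=3
Ev 3: PC=2 idx=2 pred=T actual=T -> ctr[2]=3
Ev 4: PC=3 idx=3 pred=T actual=T -> ctr[3]=3
Ev 5: PC=3 idx=3 pred=T actual=T -> ctr[3]=3
Ev 6: PC=3 idx=3 pred=T actual=N -> ctr[3]=2
Ev 7: PC=2 idx=2 pred=T actual=N -> ctr[2]=2
Ev 8: PC=2 idx=2 pred=T actual=T -> ctr[2]=3
Ev 9: PC=4 idx=0 pred=T actual=T -> ctr[0]=3
Ev 10: PC=2 idx=2 pred=T actual=N -> ctr[2]=2

Answer: T T T T T T T T T T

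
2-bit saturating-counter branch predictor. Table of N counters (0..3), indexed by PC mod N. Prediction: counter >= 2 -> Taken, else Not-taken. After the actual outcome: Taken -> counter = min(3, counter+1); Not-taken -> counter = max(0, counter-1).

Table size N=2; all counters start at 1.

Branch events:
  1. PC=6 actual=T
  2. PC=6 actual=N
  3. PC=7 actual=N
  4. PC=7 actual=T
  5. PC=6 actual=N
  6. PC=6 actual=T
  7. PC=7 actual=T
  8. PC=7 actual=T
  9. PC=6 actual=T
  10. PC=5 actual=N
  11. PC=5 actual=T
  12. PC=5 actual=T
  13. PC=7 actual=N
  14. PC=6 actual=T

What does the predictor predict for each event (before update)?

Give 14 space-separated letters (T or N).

Answer: N T N N N N N T N T T T T T

Derivation:
Ev 1: PC=6 idx=0 pred=N actual=T -> ctr[0]=2
Ev 2: PC=6 idx=0 pred=T actual=N -> ctr[0]=1
Ev 3: PC=7 idx=1 pred=N actual=N -> ctr[1]=0
Ev 4: PC=7 idx=1 pred=N actual=T -> ctr[1]=1
Ev 5: PC=6 idx=0 pred=N actual=N -> ctr[0]=0
Ev 6: PC=6 idx=0 pred=N actual=T -> ctr[0]=1
Ev 7: PC=7 idx=1 pred=N actual=T -> ctr[1]=2
Ev 8: PC=7 idx=1 pred=T actual=T -> ctr[1]=3
Ev 9: PC=6 idx=0 pred=N actual=T -> ctr[0]=2
Ev 10: PC=5 idx=1 pred=T actual=N -> ctr[1]=2
Ev 11: PC=5 idx=1 pred=T actual=T -> ctr[1]=3
Ev 12: PC=5 idx=1 pred=T actual=T -> ctr[1]=3
Ev 13: PC=7 idx=1 pred=T actual=N -> ctr[1]=2
Ev 14: PC=6 idx=0 pred=T actual=T -> ctr[0]=3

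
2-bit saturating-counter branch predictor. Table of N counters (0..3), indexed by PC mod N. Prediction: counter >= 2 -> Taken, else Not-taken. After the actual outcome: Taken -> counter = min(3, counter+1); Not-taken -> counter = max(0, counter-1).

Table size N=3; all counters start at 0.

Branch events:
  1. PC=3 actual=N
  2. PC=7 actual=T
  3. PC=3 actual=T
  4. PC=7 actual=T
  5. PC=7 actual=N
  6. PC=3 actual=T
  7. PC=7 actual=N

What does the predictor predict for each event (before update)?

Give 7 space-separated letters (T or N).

Ev 1: PC=3 idx=0 pred=N actual=N -> ctr[0]=0
Ev 2: PC=7 idx=1 pred=N actual=T -> ctr[1]=1
Ev 3: PC=3 idx=0 pred=N actual=T -> ctr[0]=1
Ev 4: PC=7 idx=1 pred=N actual=T -> ctr[1]=2
Ev 5: PC=7 idx=1 pred=T actual=N -> ctr[1]=1
Ev 6: PC=3 idx=0 pred=N actual=T -> ctr[0]=2
Ev 7: PC=7 idx=1 pred=N actual=N -> ctr[1]=0

Answer: N N N N T N N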